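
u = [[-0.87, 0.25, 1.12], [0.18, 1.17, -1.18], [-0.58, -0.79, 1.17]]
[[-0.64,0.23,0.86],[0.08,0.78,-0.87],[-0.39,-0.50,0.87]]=u@[[0.72, -0.04, -0.0], [-0.04, 0.69, 0.02], [-0.0, 0.02, 0.76]]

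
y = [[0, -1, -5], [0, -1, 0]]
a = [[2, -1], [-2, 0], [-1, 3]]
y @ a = [[7, -15], [2, 0]]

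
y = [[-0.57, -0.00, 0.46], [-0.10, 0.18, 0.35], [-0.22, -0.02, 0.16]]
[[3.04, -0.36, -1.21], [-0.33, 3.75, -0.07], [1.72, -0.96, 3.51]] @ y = [[-1.43, -0.04, 1.08], [-0.17, 0.68, 1.15], [-1.66, -0.24, 1.02]]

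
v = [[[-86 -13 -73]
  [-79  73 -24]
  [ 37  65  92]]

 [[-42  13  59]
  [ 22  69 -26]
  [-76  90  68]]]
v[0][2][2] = 92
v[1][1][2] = -26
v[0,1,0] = -79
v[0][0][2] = -73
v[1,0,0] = -42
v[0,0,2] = -73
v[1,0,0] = -42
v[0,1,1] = 73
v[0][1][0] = -79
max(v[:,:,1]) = 90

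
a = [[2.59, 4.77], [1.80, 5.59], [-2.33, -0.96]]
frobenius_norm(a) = 8.38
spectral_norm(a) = 8.17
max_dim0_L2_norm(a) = 7.41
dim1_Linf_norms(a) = [4.77, 5.59, 2.33]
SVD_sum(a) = [[2.35, 4.89], [2.52, 5.25], [-0.81, -1.69]] + [[0.24, -0.12], [-0.72, 0.34], [-1.52, 0.73]]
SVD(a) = [[-0.66, 0.14], [-0.71, -0.42], [0.23, -0.89]] @ diag([8.170228363394056, 1.8833397170960104]) @ [[-0.43, -0.90], [0.9, -0.43]]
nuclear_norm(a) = 10.05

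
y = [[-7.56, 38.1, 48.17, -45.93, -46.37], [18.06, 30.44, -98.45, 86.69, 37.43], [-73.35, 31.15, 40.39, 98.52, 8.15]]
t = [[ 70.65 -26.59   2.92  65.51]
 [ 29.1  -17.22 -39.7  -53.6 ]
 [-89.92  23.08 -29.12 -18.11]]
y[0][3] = -45.93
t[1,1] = -17.22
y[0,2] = 48.17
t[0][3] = 65.51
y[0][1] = 38.1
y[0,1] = 38.1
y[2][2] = 40.39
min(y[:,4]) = -46.37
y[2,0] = -73.35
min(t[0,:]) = -26.59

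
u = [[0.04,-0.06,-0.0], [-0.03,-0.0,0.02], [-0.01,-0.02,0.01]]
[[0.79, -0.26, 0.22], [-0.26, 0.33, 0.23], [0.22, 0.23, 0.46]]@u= [[0.04,  -0.05,  -0.00], [-0.02,  0.01,  0.01], [-0.00,  -0.02,  0.01]]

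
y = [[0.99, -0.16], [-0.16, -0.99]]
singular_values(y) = [1.0, 1.0]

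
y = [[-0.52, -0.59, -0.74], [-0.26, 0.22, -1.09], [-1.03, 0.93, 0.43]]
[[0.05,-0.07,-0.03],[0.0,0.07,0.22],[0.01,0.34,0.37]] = y @ [[-0.05, -0.13, -0.13],  [-0.04, 0.22, 0.30],  [0.00, 0.01, -0.11]]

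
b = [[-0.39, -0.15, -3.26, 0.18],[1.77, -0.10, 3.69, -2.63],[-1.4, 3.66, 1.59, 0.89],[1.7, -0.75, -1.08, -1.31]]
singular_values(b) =[5.72, 4.81, 1.83, 0.5]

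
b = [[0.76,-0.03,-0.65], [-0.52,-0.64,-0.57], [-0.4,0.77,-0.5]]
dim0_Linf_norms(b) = [0.76, 0.77, 0.65]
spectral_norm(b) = 1.00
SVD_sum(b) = [[0.55, 0.18, 0.10], [-0.73, -0.24, -0.14], [-0.21, -0.07, -0.04]] + [[0.02, -0.07, 0.02], [0.09, -0.31, 0.08], [-0.25, 0.88, -0.22]] + [[0.19, -0.14, -0.77], [0.12, -0.09, -0.51], [0.06, -0.04, -0.24]]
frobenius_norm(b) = 1.73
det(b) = 1.00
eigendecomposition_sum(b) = [[(0.86-0j), -0.16+0.00j, (-0.31+0j)], [(-0.16+0j), (0.03+0j), (0.06+0j)], [(-0.31+0j), (0.06+0j), 0.11+0.00j]] + [[(-0.05+0.05j), (0.07+0.17j), (-0.17+0.05j)],[(-0.18-0.06j), (-0.34+0.35j), -0.31-0.34j],[(-0.04+0.17j), (0.36+0.3j), -0.31+0.32j]] + [[-0.05-0.05j,(0.07-0.17j),(-0.17-0.05j)], [(-0.18+0.06j),-0.34-0.35j,-0.31+0.34j], [-0.04-0.17j,(0.36-0.3j),-0.31-0.32j]]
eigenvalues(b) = [(1+0j), (-0.69+0.72j), (-0.69-0.72j)]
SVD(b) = [[-0.59, -0.08, 0.81], [0.78, -0.33, 0.53], [0.22, 0.94, 0.26]] @ diag([1.0045403012775305, 1.0015024308531926, 0.9983444616485811]) @ [[-0.94, -0.31, -0.17],[-0.26, 0.94, -0.23],[0.23, -0.17, -0.96]]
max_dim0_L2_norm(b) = 1.0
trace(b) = -0.38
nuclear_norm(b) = 3.00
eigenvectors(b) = [[0.93+0.00j,(-0.12+0.24j),(-0.12-0.24j)], [(-0.18+0j),(-0.7+0j),(-0.7-0j)], [-0.34+0.00j,(0.04+0.67j),0.04-0.67j]]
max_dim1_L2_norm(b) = 1.0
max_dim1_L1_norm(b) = 1.73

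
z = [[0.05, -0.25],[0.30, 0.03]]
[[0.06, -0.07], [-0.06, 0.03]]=z@[[-0.17,0.06], [-0.26,0.31]]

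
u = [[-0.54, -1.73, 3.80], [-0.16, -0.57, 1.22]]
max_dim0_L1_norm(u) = 5.02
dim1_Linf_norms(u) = [3.8, 1.22]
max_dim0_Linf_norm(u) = 3.8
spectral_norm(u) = 4.42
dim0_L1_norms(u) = [0.7, 2.3, 5.02]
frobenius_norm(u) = 4.42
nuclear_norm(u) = 4.44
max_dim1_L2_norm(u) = 4.21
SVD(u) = [[-0.95, -0.31], [-0.31, 0.95]] @ diag([4.4230150437728515, 0.018382670073925418]) @ [[0.13, 0.41, -0.90], [0.72, -0.66, -0.20]]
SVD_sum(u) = [[-0.54, -1.73, 3.80], [-0.17, -0.56, 1.22]] + [[-0.00, 0.0, 0.0], [0.01, -0.01, -0.00]]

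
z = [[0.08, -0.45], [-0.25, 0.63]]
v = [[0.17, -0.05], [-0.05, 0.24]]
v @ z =[[0.03, -0.11], [-0.06, 0.17]]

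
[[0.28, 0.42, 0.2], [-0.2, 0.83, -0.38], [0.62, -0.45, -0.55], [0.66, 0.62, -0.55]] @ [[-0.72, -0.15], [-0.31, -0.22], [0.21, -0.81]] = [[-0.29, -0.30], [-0.19, 0.16], [-0.42, 0.45], [-0.78, 0.21]]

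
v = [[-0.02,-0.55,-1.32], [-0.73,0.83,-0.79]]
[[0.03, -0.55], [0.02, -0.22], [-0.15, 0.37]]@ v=[[0.4, -0.47, 0.39], [0.16, -0.19, 0.15], [-0.27, 0.39, -0.09]]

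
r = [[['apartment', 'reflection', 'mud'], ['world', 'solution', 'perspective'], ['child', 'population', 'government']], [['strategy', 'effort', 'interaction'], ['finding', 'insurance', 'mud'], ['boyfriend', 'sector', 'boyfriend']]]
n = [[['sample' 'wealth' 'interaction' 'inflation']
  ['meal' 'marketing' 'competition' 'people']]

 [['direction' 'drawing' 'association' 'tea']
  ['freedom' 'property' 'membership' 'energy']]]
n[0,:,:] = [['sample', 'wealth', 'interaction', 'inflation'], ['meal', 'marketing', 'competition', 'people']]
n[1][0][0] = 'direction'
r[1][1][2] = 'mud'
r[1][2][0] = 'boyfriend'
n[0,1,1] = 'marketing'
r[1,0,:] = ['strategy', 'effort', 'interaction']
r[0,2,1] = 'population'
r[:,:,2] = [['mud', 'perspective', 'government'], ['interaction', 'mud', 'boyfriend']]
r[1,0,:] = ['strategy', 'effort', 'interaction']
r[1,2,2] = 'boyfriend'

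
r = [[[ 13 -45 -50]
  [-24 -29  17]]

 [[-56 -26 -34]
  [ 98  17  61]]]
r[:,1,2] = [17, 61]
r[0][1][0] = -24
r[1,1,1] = 17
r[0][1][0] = -24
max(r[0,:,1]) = -29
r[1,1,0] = 98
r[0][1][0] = -24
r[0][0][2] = -50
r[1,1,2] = 61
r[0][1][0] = -24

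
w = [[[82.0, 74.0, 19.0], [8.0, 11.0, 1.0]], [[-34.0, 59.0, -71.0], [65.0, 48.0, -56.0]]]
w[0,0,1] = 74.0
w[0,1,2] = 1.0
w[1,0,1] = 59.0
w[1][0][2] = -71.0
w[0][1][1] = 11.0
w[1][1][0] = 65.0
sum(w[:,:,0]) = 121.0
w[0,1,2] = 1.0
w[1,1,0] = 65.0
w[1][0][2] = -71.0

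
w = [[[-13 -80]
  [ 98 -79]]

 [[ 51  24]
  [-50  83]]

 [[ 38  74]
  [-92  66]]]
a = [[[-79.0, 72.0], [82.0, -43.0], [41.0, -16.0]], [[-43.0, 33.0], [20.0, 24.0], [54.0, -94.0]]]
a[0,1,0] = 82.0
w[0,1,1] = -79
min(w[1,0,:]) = 24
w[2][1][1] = 66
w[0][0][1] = -80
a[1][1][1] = 24.0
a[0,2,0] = 41.0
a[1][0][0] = -43.0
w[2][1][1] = 66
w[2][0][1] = 74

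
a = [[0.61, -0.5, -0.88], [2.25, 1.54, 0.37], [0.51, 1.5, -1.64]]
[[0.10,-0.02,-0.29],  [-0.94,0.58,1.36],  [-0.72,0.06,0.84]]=a @[[-0.14, 0.18, 0.17], [-0.41, 0.09, 0.61], [0.02, 0.1, 0.1]]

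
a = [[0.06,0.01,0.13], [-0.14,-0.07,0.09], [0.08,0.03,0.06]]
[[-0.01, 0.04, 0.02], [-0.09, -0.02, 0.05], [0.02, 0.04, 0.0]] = a @[[0.47,  -0.04,  -0.32], [-0.04,  0.8,  0.29], [-0.32,  0.29,  0.31]]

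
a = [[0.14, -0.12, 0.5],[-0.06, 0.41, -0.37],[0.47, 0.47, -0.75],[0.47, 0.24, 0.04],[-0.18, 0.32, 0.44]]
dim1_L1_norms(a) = [0.76, 0.84, 1.69, 0.75, 0.94]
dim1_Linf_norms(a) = [0.5, 0.41, 0.75, 0.47, 0.44]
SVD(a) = [[0.34, -0.49, -0.24], [-0.38, 0.06, 0.56], [-0.81, -0.19, -0.09], [-0.20, -0.71, -0.25], [0.23, -0.47, 0.74]] @ diag([1.2296996466802796, 0.634761342194411, 0.5388105579978416]) @ [[-0.36, -0.45, 0.82], [-0.65, -0.51, -0.57], [-0.67, 0.73, 0.1]]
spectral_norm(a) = 1.23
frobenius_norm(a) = 1.49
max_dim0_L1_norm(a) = 2.1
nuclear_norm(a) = 2.40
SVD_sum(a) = [[-0.15, -0.18, 0.34], [0.17, 0.21, -0.38], [0.36, 0.44, -0.81], [0.09, 0.11, -0.2], [-0.1, -0.13, 0.23]] + [[0.20, 0.16, 0.18], [-0.02, -0.02, -0.02], [0.08, 0.06, 0.07], [0.29, 0.23, 0.25], [0.19, 0.15, 0.17]] + [[0.09, -0.10, -0.01], [-0.2, 0.22, 0.03], [0.03, -0.04, -0.0], [0.09, -0.10, -0.01], [-0.27, 0.29, 0.04]]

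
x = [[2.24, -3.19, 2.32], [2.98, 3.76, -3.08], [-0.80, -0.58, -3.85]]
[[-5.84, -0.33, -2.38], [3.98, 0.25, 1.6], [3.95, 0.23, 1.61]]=x @ [[-0.58, -0.03, -0.24], [0.69, 0.04, 0.28], [-1.01, -0.06, -0.41]]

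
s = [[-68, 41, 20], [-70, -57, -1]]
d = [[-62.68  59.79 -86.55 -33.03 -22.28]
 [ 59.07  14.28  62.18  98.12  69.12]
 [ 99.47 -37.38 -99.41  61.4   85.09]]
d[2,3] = 61.4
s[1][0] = -70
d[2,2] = -99.41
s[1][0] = -70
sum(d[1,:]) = 302.77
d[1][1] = 14.28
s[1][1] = -57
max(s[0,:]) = 41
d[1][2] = 62.18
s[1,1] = -57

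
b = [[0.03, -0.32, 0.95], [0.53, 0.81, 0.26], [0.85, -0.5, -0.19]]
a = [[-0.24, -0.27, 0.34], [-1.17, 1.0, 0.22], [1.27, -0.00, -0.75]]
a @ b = [[0.14, -0.31, -0.36], [0.68, 1.07, -0.89], [-0.6, -0.03, 1.35]]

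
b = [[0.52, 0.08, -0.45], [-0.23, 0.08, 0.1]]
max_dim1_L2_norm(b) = 0.69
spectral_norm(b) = 0.73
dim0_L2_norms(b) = [0.57, 0.11, 0.46]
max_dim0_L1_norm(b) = 0.75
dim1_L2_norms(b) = [0.69, 0.26]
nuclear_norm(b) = 0.85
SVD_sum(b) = [[0.54,0.05,-0.43], [-0.18,-0.02,0.15]] + [[-0.02, 0.03, -0.02],[-0.05, 0.1, -0.05]]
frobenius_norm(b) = 0.74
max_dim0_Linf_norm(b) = 0.52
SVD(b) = [[-0.95, 0.32],  [0.32, 0.95]] @ diag([0.7302359021660211, 0.12391742084056298]) @ [[-0.78, -0.07, 0.63], [-0.40, 0.82, -0.41]]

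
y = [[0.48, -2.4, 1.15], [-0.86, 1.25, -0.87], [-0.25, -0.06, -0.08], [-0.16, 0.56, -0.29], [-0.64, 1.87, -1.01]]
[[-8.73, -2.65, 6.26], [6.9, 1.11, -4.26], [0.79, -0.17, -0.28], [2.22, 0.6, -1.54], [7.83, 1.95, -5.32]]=y @ [[-3.72, -0.09, 2.35], [2.75, 1.65, -2.91], [-0.30, 1.18, -1.61]]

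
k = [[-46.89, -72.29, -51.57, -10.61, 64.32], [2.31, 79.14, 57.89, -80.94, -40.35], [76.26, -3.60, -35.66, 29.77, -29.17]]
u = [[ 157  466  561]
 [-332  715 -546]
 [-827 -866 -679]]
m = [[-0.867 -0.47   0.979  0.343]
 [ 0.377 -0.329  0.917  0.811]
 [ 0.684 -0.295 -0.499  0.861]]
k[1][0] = 2.31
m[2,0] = 0.684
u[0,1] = 466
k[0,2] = -51.57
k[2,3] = 29.77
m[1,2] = 0.917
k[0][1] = -72.29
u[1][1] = 715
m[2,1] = -0.295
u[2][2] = -679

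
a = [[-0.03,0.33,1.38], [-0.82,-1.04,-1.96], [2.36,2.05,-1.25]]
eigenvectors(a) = [[(-0.63+0j), 0.55+0.02j, (0.55-0.02j)], [0.76+0.00j, (-0.77+0j), (-0.77-0j)], [(0.18+0j), -0.12+0.30j, (-0.12-0.3j)]]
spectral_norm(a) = 3.43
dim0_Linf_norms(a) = [2.36, 2.05, 1.96]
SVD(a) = [[-0.04, 0.53, 0.85], [-0.24, -0.83, 0.5], [0.97, -0.18, 0.16]] @ diag([3.4308988289671856, 2.6762794262333496, 0.1042192789827595]) @ [[0.72, 0.65, -0.23],  [0.09, 0.25, 0.96],  [-0.68, 0.72, -0.12]]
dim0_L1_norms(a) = [3.21, 3.42, 4.59]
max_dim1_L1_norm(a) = 5.66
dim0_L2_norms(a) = [2.5, 2.32, 2.7]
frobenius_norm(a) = 4.35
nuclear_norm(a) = 6.21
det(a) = -0.96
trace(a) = -2.32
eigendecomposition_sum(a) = [[-5.49-0.00j, (-3.96-0j), 0.45-0.00j], [(6.64+0j), 4.80+0.00j, (-0.54+0j)], [1.53+0.00j, (1.11+0j), (-0.13+0j)]] + [[2.73-1.68j, (2.15-1.59j), 0.47+0.86j], [(-3.73+2.53j), -2.92+2.37j, -0.71-1.19j], [(0.41+1.81j), 0.47+1.48j, -0.56+0.09j]] + [[(2.73+1.68j), (2.15+1.59j), (0.47-0.86j)],[-3.73-2.53j, (-2.92-2.37j), -0.71+1.19j],[0.41-1.81j, (0.47-1.48j), -0.56-0.09j]]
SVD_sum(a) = [[-0.1,-0.09,0.03], [-0.59,-0.52,0.19], [2.41,2.16,-0.78]] + [[0.13, 0.35, 1.36], [-0.20, -0.55, -2.14], [-0.04, -0.12, -0.47]] + [[-0.06, 0.06, -0.01],[-0.04, 0.04, -0.01],[-0.01, 0.01, -0.0]]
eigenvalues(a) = [(-0.82+0j), (-0.75+0.78j), (-0.75-0.78j)]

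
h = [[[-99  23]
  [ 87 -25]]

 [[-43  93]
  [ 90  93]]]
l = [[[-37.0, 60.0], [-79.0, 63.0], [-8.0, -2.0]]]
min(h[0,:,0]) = -99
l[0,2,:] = [-8.0, -2.0]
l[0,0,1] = 60.0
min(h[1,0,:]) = -43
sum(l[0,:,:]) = -3.0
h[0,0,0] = -99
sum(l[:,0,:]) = 23.0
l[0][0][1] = 60.0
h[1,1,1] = 93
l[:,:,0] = [[-37.0, -79.0, -8.0]]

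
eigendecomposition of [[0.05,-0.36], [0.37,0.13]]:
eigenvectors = [[0.08-0.70j, 0.08+0.70j], [(-0.71+0j), (-0.71-0j)]]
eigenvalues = [(0.09+0.36j), (0.09-0.36j)]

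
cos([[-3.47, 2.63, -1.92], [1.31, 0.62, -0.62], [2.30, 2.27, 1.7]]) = [[0.14, 2.00, 0.91], [0.74, -0.12, 1.85], [-1.44, -5.69, 0.87]]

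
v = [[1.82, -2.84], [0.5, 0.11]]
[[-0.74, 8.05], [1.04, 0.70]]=v @ [[1.78,1.77], [1.4,-1.70]]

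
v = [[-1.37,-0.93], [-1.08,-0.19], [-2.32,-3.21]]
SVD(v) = [[-0.37, -0.49], [-0.2, -0.79], [-0.91, 0.37]] @ diag([4.34159283629469, 0.8839522859490945]) @ [[0.65, 0.76], [0.76, -0.65]]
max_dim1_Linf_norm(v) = 3.21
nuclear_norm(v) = 5.23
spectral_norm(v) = 4.34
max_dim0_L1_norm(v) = 4.77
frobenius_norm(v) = 4.43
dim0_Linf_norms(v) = [2.32, 3.21]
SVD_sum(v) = [[-1.04, -1.21],[-0.55, -0.64],[-2.57, -3.0]] + [[-0.33, 0.28], [-0.53, 0.45], [0.25, -0.21]]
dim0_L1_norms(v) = [4.77, 4.33]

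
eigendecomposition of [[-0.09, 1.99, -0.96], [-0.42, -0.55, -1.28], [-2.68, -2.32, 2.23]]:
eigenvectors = [[(-0.34+0j), (-0.62+0j), (-0.62-0j)],[-0.23+0.00j, 0.23-0.57j, 0.23+0.57j],[(0.91+0j), (-0.19-0.45j), (-0.19+0.45j)]]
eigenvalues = [(3.83+0j), (-1.12+1.11j), (-1.12-1.11j)]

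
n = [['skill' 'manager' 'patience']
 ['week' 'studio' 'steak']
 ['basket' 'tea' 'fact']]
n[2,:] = ['basket', 'tea', 'fact']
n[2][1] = 'tea'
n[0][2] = 'patience'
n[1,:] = ['week', 'studio', 'steak']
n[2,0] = 'basket'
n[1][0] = 'week'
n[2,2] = 'fact'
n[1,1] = 'studio'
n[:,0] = ['skill', 'week', 'basket']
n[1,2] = 'steak'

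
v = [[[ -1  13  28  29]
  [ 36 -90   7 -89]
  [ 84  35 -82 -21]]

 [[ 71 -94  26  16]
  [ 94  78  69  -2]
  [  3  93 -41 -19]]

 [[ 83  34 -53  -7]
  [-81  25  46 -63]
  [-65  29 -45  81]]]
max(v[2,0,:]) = 83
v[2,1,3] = -63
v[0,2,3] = -21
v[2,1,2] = 46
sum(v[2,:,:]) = -16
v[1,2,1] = 93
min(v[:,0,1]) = -94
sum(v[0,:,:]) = -51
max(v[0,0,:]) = 29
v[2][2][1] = 29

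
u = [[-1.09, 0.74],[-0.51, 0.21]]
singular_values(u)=[1.42, 0.1]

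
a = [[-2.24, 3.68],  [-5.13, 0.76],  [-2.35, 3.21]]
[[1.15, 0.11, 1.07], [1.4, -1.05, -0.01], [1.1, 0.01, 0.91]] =a@[[-0.25, 0.23, 0.05], [0.16, 0.17, 0.32]]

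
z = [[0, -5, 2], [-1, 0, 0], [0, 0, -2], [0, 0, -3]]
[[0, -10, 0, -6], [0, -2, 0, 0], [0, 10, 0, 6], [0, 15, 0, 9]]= z@[[0, 2, 0, 0], [0, 0, 0, 0], [0, -5, 0, -3]]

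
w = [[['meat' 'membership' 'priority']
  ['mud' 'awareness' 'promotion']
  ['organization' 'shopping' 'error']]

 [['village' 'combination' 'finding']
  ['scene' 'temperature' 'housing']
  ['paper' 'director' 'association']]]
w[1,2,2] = 'association'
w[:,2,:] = [['organization', 'shopping', 'error'], ['paper', 'director', 'association']]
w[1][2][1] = 'director'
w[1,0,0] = 'village'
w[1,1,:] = ['scene', 'temperature', 'housing']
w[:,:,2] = [['priority', 'promotion', 'error'], ['finding', 'housing', 'association']]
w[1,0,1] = 'combination'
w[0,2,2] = 'error'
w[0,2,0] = 'organization'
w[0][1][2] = 'promotion'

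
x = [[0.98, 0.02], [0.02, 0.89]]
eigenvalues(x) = [0.98, 0.89]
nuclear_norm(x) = 1.87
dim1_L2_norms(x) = [0.98, 0.89]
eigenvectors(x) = [[0.98, -0.21], [0.21, 0.98]]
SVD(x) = [[-0.98, -0.21], [-0.21, 0.98]] @ diag([0.9842442890089805, 0.8857557109910195]) @ [[-0.98, -0.21], [-0.21, 0.98]]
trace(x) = 1.87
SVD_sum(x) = [[0.94, 0.2], [0.2, 0.04]] + [[0.04, -0.18], [-0.18, 0.85]]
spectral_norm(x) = 0.98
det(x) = 0.87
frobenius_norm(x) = 1.32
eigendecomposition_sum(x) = [[0.94,0.2], [0.2,0.04]] + [[0.04, -0.18], [-0.18, 0.85]]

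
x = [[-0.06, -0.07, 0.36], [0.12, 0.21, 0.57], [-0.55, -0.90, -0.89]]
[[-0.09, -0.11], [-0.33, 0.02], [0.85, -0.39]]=x@[[-0.89, -0.34], [0.0, 0.85], [-0.4, -0.21]]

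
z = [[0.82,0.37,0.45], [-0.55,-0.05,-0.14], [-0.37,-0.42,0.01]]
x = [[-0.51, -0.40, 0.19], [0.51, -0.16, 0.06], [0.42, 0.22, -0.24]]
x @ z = [[-0.27, -0.25, -0.17], [0.48, 0.17, 0.25], [0.31, 0.25, 0.16]]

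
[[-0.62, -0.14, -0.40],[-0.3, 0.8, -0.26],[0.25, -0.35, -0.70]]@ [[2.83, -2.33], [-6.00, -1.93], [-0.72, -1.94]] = [[-0.63, 2.49], [-5.46, -0.34], [3.31, 1.45]]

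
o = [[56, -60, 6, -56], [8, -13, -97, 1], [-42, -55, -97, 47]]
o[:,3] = [-56, 1, 47]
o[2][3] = 47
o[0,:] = [56, -60, 6, -56]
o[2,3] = 47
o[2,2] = -97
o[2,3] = 47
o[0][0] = 56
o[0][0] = 56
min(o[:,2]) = -97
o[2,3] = 47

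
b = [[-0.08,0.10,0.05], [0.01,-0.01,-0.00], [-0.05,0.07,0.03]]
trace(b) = -0.06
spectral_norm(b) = 0.17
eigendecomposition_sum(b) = [[-0.08, 0.09, 0.04], [0.01, -0.02, -0.01], [-0.05, 0.06, 0.03]] + [[-0.00, -0.0, 0.00], [-0.0, -0.0, 0.0], [0.0, 0.00, -0.0]] + [[-0.00, 0.01, 0.01], [-0.0, 0.01, 0.0], [-0.00, 0.01, 0.01]]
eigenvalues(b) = [-0.07, -0.01, 0.01]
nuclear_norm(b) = 0.18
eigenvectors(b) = [[0.83, -0.25, 0.71], [-0.15, -0.58, 0.34], [0.54, 0.78, 0.61]]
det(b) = 0.00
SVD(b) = [[-0.83, 0.37, 0.41], [0.08, 0.82, -0.57], [-0.55, -0.44, -0.71]] @ diag([0.16537703452055444, 0.0056881883136641375, 0.004252172020938481]) @ [[0.57, -0.74, -0.35],  [0.10, -0.36, 0.93],  [-0.81, -0.57, -0.13]]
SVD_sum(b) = [[-0.08, 0.10, 0.05], [0.01, -0.01, -0.00], [-0.05, 0.07, 0.03]] + [[0.0, -0.0, 0.0], [0.0, -0.0, 0.00], [-0.0, 0.00, -0.00]] + [[-0.00, -0.0, -0.00], [0.00, 0.0, 0.00], [0.0, 0.00, 0.0]]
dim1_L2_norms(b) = [0.14, 0.01, 0.09]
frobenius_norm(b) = 0.17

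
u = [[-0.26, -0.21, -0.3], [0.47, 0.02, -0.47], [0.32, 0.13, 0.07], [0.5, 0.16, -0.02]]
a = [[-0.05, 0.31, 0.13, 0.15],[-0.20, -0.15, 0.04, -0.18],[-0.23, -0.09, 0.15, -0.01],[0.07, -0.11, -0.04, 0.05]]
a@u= [[0.28, 0.06, -0.12], [-0.1, 0.02, 0.14], [0.06, 0.06, 0.12], [-0.06, -0.01, 0.03]]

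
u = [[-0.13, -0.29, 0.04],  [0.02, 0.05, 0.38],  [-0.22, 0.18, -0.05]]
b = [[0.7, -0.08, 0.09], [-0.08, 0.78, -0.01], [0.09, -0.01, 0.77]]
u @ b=[[-0.06, -0.22, 0.02], [0.04, 0.03, 0.29], [-0.17, 0.16, -0.06]]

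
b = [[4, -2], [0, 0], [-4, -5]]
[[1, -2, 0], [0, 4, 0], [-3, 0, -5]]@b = [[4, -2], [0, 0], [8, 31]]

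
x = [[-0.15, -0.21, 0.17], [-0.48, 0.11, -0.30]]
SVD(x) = [[-0.01, 1.00], [1.0, 0.01]] @ diag([0.5766442630723269, 0.30900063732260025]) @ [[-0.83,0.19,-0.52], [-0.50,-0.68,0.54]]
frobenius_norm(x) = 0.65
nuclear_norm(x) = 0.89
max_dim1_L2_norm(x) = 0.58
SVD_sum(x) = [[0.00, -0.0, 0.00], [-0.48, 0.11, -0.3]] + [[-0.15, -0.21, 0.17], [-0.00, -0.0, 0.0]]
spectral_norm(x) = 0.58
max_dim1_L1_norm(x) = 0.89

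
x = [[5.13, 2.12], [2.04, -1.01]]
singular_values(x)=[5.77, 1.65]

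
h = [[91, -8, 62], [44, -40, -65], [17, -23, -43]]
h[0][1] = -8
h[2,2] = -43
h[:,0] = [91, 44, 17]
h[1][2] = -65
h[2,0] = 17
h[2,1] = -23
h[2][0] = 17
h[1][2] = -65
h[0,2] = 62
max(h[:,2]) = 62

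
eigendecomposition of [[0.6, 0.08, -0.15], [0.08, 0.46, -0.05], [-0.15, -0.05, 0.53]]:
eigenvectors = [[0.75, 0.66, 0.02], [0.31, -0.38, 0.87], [-0.58, 0.65, 0.49]]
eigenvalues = [0.75, 0.41, 0.43]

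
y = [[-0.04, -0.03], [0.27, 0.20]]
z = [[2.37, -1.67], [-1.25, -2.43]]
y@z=[[-0.06, 0.14], [0.39, -0.94]]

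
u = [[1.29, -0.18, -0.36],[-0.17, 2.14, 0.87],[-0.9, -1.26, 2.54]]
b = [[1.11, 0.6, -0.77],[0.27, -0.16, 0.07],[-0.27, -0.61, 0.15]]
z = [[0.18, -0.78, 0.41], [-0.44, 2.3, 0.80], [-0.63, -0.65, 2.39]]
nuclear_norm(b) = 2.25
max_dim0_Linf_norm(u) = 2.54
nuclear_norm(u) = 6.48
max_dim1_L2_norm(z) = 2.56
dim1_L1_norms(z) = [1.37, 3.54, 3.67]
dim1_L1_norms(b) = [2.48, 0.5, 1.03]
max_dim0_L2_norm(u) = 2.71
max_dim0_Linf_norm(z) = 2.39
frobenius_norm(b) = 1.66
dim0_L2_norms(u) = [1.58, 2.49, 2.71]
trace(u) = 5.97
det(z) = 1.37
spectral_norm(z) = 2.66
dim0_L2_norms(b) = [1.17, 0.87, 0.79]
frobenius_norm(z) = 3.67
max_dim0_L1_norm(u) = 3.77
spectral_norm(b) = 1.58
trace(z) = 4.87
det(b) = 0.15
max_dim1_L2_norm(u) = 2.97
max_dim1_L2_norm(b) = 1.48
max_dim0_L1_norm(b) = 1.65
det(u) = 7.72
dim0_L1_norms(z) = [1.25, 3.73, 3.6]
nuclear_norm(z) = 5.38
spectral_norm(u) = 3.05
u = z + b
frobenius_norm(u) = 4.01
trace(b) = 1.10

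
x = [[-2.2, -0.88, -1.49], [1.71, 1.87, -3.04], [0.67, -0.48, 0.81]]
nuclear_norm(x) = 7.44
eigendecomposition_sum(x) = [[(-1.09-0.02j), (-0.36-0.3j), -0.88-1.00j], [0.76+0.69j, (0.07+0.44j), (0.01+1.25j)], [(0.36+0.39j), (0.02+0.23j), -0.05+0.65j]] + [[(-1.09+0.02j), (-0.36+0.3j), -0.88+1.00j], [(0.76-0.69j), 0.07-0.44j, (0.01-1.25j)], [0.36-0.39j, (0.02-0.23j), (-0.05-0.65j)]] + [[-0.02+0.00j, (-0.16+0j), (0.28+0j)], [(0.19-0j), (1.73-0j), (-3.05-0j)], [-0.06+0.00j, (-0.52+0j), (0.91+0j)]]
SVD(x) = [[-0.07, -0.95, 0.3], [0.99, -0.02, 0.15], [-0.14, 0.31, 0.94]] @ diag([4.00412651440668, 2.9220429872383193, 0.511014322066191]) @ [[0.44, 0.49, -0.75], [0.77, 0.22, 0.59], [0.46, -0.84, -0.28]]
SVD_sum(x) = [[-0.12, -0.13, 0.2], [1.72, 1.95, -2.98], [-0.24, -0.27, 0.42]] + [[-2.15,-0.62,-1.65], [-0.05,-0.01,-0.04], [0.69,0.2,0.53]] + [[0.07, -0.13, -0.04], [0.04, -0.07, -0.02], [0.22, -0.4, -0.14]]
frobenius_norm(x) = 4.98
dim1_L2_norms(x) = [2.8, 3.96, 1.16]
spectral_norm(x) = 4.00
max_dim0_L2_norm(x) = 3.48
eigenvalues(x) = [(-1.07+1.06j), (-1.07-1.06j), (2.62+0j)]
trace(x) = 0.48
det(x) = 5.98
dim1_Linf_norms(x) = [2.2, 3.04, 0.81]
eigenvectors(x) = [[0.69+0.00j, (0.69-0j), (0.09+0j)],[(-0.49-0.42j), -0.49+0.42j, (-0.95+0j)],[-0.23-0.24j, -0.23+0.24j, (0.28+0j)]]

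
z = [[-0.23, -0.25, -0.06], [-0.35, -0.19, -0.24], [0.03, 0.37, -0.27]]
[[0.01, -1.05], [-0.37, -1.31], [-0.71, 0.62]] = z@ [[1.35, 2.31], [-1.47, 1.92], [0.75, 0.59]]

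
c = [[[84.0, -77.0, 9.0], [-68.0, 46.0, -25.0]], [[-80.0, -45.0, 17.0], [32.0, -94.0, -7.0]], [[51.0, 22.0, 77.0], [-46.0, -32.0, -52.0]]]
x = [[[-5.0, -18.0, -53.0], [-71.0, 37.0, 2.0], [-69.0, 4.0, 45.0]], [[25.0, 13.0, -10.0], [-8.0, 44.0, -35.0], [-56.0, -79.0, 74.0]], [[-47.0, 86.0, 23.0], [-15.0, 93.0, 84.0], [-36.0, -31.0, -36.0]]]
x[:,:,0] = [[-5.0, -71.0, -69.0], [25.0, -8.0, -56.0], [-47.0, -15.0, -36.0]]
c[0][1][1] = 46.0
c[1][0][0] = -80.0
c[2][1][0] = -46.0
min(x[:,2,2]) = -36.0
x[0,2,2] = 45.0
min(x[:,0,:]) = -53.0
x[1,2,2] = 74.0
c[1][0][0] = -80.0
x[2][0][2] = 23.0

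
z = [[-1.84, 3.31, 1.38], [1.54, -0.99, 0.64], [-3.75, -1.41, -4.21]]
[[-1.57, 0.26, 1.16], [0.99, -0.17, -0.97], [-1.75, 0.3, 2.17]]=z @ [[0.55, -0.09, -0.46], [-0.16, 0.03, 0.16], [-0.02, -0.0, -0.16]]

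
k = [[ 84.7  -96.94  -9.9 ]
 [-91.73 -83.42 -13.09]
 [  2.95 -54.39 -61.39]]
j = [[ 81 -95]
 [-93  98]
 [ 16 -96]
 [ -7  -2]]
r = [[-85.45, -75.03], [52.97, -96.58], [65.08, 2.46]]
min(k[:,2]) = -61.39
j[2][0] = 16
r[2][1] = 2.46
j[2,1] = -96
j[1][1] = 98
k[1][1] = -83.42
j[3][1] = -2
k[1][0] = -91.73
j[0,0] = 81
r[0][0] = -85.45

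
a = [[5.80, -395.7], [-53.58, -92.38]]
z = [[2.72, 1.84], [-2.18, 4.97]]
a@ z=[[878.40, -1955.96],  [55.65, -557.72]]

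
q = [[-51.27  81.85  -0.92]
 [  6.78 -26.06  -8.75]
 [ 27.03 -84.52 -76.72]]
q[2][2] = -76.72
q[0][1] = 81.85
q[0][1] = 81.85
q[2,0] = 27.03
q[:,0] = [-51.27, 6.78, 27.03]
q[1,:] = [6.78, -26.06, -8.75]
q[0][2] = -0.92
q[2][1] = -84.52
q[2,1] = -84.52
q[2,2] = -76.72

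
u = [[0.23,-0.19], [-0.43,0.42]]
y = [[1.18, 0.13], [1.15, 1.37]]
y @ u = [[0.22, -0.17], [-0.32, 0.36]]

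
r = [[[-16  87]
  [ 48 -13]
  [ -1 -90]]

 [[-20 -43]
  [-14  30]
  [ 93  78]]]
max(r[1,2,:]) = 93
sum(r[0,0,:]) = 71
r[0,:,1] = [87, -13, -90]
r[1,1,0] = -14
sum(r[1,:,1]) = 65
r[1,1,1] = 30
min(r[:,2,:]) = -90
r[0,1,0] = 48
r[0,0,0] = -16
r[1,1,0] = -14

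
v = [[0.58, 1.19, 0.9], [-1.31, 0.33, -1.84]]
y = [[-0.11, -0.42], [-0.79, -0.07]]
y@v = [[0.49, -0.27, 0.67], [-0.37, -0.96, -0.58]]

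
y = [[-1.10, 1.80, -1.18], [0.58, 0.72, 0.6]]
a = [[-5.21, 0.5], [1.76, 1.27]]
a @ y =[[6.02, -9.02, 6.45], [-1.20, 4.08, -1.31]]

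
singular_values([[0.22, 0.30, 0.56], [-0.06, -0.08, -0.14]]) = [0.69, 0.01]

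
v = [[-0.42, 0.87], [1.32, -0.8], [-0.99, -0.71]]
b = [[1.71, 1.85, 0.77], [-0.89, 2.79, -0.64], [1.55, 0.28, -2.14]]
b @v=[[0.96, -0.54], [4.69, -2.55], [1.84, 2.64]]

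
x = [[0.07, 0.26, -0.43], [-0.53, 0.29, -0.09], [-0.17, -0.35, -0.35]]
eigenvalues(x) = [(0.29+0.43j), (0.29-0.43j), (-0.58+0j)]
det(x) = -0.15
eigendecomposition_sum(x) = [[(0.09+0.2j), 0.16-0.14j, (-0.11-0.04j)], [-0.22+0.11j, (0.17+0.17j), 0.04-0.13j], [0.02-0.12j, -0.12+0.02j, 0.04+0.05j]] + [[0.09-0.20j, (0.16+0.14j), (-0.11+0.04j)], [-0.22-0.11j, (0.17-0.17j), 0.04+0.13j], [(0.02+0.12j), (-0.12-0.02j), 0.04-0.05j]] + [[-0.10+0.00j, (-0.06+0j), -0.21+0.00j], [(-0.08+0j), (-0.05+0j), (-0.18+0j)], [(-0.2+0j), (-0.11+0j), -0.43+0.00j]]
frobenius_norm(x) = 0.95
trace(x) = 0.01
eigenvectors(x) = [[(0.03-0.62j),  (0.03+0.62j),  0.42+0.00j], [0.70+0.00j,  0.70-0.00j,  0.34+0.00j], [(-0.2+0.29j),  -0.20-0.29j,  (0.84+0j)]]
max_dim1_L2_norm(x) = 0.61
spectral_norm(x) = 0.65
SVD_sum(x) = [[-0.22, 0.13, -0.17], [-0.39, 0.23, -0.31], [-0.12, 0.07, -0.1]] + [[0.03, -0.10, -0.12], [-0.05, 0.15, 0.17], [0.09, -0.29, -0.33]] + [[0.25, 0.24, -0.14], [-0.10, -0.09, 0.05], [-0.14, -0.13, 0.08]]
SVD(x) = [[0.47, -0.3, -0.83], [0.84, 0.43, 0.32], [0.26, -0.85, 0.46]] @ diag([0.6498785859307851, 0.5296129371127685, 0.4489632060552288]) @ [[-0.71, 0.42, -0.57], [-0.20, 0.65, 0.73], [-0.68, -0.63, 0.37]]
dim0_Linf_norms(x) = [0.53, 0.35, 0.43]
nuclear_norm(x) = 1.63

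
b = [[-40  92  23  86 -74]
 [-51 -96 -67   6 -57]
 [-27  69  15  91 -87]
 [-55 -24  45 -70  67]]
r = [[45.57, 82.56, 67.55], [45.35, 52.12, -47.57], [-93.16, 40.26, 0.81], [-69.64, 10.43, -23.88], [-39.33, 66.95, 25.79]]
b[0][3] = 86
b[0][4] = -74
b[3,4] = 67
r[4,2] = 25.79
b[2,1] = 69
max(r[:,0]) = 45.57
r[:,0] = [45.57, 45.35, -93.16, -69.64, -39.33]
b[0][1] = 92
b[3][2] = 45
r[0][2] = 67.55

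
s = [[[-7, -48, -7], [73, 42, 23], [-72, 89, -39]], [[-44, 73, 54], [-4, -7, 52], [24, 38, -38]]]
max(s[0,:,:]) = 89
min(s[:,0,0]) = -44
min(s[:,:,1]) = -48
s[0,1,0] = 73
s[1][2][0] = 24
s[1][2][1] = 38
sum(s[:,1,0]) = 69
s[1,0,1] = 73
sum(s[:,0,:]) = 21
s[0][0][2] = -7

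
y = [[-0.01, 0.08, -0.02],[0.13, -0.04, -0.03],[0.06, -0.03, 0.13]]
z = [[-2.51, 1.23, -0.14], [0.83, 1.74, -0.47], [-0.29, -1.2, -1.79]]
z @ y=[[0.18, -0.25, -0.00], [0.19, 0.01, -0.13], [-0.26, 0.08, -0.19]]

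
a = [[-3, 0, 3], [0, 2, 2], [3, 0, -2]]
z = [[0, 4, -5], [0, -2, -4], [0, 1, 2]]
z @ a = [[-15, 8, 18], [-12, -4, 4], [6, 2, -2]]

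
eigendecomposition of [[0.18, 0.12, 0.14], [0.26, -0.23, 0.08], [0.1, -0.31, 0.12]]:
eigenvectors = [[-0.36+0.00j,(0.75+0j),(0.75-0j)], [0.70+0.00j,(0.41+0j),0.41-0.00j], [0.61+0.00j,(-0.34+0.4j),-0.34-0.40j]]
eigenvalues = [(-0.29+0j), (0.18+0.08j), (0.18-0.08j)]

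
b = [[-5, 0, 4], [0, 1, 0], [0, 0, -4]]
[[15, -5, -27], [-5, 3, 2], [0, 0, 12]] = b @ [[-3, 1, 3], [-5, 3, 2], [0, 0, -3]]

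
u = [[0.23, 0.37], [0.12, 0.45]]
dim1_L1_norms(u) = [0.6, 0.57]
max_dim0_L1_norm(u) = 0.82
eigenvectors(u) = [[-0.95, -0.73], [0.33, -0.68]]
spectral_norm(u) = 0.63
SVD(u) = [[-0.68, -0.73], [-0.73, 0.68]] @ diag([0.6308108937735147, 0.09368893369368349]) @ [[-0.39, -0.92],[-0.92, 0.39]]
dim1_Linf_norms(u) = [0.37, 0.45]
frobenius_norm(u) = 0.64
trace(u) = 0.68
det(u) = 0.06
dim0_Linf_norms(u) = [0.23, 0.45]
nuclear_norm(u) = 0.72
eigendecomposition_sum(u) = [[0.07, -0.08], [-0.03, 0.03]] + [[0.16, 0.45], [0.15, 0.42]]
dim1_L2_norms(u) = [0.44, 0.47]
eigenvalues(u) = [0.1, 0.58]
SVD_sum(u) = [[0.17, 0.4], [0.18, 0.43]] + [[0.06, -0.03], [-0.06, 0.02]]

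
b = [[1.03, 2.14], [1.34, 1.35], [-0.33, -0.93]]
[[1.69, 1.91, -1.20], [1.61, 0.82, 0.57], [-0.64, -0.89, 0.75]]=b@[[0.79, -0.56, 1.93],[0.41, 1.16, -1.49]]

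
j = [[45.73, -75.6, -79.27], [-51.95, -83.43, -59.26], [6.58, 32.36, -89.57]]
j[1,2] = -59.26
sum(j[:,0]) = 0.3599999999999941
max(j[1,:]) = -51.95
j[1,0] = -51.95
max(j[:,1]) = 32.36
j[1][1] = -83.43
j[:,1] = [-75.6, -83.43, 32.36]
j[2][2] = -89.57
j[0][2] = -79.27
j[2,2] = -89.57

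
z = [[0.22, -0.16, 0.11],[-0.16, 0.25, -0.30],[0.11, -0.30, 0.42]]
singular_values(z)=[0.72, 0.17, 0.0]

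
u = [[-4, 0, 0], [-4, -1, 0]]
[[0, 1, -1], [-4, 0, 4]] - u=[[4, 1, -1], [0, 1, 4]]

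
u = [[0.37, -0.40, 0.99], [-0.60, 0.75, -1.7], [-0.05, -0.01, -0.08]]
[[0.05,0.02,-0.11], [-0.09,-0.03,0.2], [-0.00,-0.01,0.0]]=u @ [[0.01, 0.06, 0.01], [-0.05, 0.12, 0.16], [0.03, 0.05, -0.05]]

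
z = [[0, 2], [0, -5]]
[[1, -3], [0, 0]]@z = [[0, 17], [0, 0]]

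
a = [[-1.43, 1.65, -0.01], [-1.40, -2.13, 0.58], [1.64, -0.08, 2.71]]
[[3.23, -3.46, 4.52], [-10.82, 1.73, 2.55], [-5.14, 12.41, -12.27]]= a @ [[1.57, 1.48, -3.05], [3.30, -0.79, 0.08], [-2.75, 3.66, -2.68]]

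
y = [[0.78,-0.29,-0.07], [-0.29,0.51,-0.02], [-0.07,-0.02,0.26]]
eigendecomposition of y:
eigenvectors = [[-0.84,0.44,0.31], [0.53,0.76,0.38], [0.07,-0.48,0.87]]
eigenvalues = [0.97, 0.36, 0.23]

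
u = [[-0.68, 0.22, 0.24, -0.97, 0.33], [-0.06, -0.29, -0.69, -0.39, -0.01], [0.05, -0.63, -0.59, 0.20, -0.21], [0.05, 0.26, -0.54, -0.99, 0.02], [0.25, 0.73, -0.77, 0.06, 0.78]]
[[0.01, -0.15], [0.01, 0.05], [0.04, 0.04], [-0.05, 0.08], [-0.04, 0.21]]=u@ [[-0.04, 0.11], [-0.09, 0.13], [0.01, -0.16], [0.02, 0.05], [0.05, -0.05]]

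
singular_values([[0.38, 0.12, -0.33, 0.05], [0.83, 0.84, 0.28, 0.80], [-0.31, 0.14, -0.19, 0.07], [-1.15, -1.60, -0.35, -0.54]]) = [2.51, 0.45, 0.43, 0.37]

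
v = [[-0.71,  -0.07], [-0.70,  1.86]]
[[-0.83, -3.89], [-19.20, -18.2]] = v @ [[2.11, 6.21], [-9.53, -7.45]]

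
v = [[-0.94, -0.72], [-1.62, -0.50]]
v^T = [[-0.94,-1.62], [-0.72,-0.5]]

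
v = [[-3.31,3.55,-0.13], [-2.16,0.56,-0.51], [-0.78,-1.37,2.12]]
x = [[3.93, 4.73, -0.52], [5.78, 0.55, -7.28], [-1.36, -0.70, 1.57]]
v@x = [[7.69, -13.61, -24.33], [-4.56, -9.55, -3.75], [-13.87, -5.93, 13.71]]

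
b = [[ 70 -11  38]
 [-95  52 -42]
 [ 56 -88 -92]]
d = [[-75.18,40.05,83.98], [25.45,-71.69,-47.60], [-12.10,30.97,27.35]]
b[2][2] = -92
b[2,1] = -88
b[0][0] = 70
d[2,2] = 27.35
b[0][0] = 70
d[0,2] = 83.98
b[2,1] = -88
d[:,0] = [-75.18, 25.45, -12.1]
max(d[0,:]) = 83.98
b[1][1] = 52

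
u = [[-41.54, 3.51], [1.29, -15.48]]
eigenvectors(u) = [[-1.00, -0.13], [0.05, -0.99]]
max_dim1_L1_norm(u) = 45.05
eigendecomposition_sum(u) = [[-41.44, 5.54], [2.04, -0.27]] + [[-0.10, -2.03], [-0.75, -15.21]]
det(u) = 638.51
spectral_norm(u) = 41.78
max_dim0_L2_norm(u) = 41.56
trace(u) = -57.02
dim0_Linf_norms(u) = [41.54, 15.48]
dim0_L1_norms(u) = [42.83, 18.99]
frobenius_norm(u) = 44.49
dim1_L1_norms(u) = [45.05, 16.77]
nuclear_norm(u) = 57.06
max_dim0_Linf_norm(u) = 41.54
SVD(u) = [[-1.0, 0.07], [0.07, 1.0]] @ diag([41.78078490582312, 15.282415144647242]) @ [[0.99, -0.11],  [-0.11, -0.99]]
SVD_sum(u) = [[-41.42, 4.60], [2.97, -0.33]] + [[-0.12, -1.09], [-1.68, -15.15]]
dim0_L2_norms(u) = [41.56, 15.87]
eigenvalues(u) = [-41.71, -15.31]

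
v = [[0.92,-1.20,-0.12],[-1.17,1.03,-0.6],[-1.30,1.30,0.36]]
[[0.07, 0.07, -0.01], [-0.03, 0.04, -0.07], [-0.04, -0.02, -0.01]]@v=[[-0.0, -0.02, -0.05], [0.02, -0.01, -0.05], [-0.00, 0.01, 0.01]]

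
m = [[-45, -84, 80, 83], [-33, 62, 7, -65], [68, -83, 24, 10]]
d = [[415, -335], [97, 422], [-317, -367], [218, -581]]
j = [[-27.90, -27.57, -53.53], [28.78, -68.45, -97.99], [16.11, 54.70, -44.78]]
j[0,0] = -27.9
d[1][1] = 422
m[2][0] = 68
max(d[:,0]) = 415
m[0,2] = 80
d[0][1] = -335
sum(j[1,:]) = -137.66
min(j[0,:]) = -53.53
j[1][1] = -68.45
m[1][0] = -33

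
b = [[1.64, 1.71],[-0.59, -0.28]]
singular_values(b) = [2.45, 0.22]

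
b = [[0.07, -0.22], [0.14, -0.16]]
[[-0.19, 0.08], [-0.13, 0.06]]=b @ [[0.06, -0.02], [0.89, -0.37]]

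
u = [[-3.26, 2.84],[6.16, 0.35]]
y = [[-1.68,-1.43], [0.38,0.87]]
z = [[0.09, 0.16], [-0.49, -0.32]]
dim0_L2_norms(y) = [1.72, 1.67]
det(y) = -0.92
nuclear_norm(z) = 0.69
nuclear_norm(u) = 9.70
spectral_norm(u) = 7.06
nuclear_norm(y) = 2.76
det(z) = 0.05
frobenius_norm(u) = 7.53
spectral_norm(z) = 0.61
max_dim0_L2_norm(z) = 0.5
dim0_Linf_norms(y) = [1.68, 1.43]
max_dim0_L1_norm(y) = 2.3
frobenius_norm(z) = 0.61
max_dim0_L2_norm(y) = 1.72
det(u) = -18.64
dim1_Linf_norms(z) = [0.16, 0.49]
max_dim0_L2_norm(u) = 6.97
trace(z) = -0.23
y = u @ z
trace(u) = -2.91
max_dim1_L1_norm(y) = 3.11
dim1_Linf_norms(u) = [3.26, 6.16]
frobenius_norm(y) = 2.40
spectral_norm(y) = 2.37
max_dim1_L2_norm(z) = 0.59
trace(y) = -0.81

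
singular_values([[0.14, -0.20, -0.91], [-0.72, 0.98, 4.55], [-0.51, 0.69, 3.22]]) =[5.85, 0.01, 0.0]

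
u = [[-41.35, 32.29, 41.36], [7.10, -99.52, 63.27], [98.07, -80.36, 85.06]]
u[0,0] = -41.35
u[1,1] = -99.52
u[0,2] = 41.36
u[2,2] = 85.06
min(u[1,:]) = -99.52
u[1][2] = 63.27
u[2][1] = -80.36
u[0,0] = -41.35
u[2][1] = -80.36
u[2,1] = -80.36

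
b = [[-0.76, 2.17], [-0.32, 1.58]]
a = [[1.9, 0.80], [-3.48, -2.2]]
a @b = [[-1.7, 5.39], [3.35, -11.03]]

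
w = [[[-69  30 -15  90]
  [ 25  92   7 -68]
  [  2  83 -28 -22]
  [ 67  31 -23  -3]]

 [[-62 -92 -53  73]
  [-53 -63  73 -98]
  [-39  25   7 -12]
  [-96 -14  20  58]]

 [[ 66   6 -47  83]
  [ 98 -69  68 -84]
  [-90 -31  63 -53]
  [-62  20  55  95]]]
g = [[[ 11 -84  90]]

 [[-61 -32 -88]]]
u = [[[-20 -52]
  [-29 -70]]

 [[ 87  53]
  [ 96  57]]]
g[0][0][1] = -84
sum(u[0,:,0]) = -49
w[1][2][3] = -12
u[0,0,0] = -20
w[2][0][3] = 83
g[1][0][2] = -88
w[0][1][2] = 7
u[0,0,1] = -52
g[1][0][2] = -88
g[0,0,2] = 90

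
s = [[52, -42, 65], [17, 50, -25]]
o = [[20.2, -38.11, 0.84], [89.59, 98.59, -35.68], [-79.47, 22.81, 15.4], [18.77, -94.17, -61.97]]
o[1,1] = 98.59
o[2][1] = 22.81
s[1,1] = 50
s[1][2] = -25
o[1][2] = -35.68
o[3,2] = -61.97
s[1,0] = 17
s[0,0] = 52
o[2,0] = -79.47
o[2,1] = 22.81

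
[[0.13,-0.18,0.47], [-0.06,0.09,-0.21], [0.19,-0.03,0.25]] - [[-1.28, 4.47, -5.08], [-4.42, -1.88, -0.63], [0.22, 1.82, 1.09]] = [[1.41,-4.65,5.55], [4.36,1.97,0.42], [-0.03,-1.85,-0.84]]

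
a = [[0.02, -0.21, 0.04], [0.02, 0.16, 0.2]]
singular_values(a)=[0.29, 0.17]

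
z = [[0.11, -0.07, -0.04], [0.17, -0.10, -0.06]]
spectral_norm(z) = 0.25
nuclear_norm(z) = 0.25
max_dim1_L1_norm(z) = 0.33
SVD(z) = [[-0.55,-0.83], [-0.83,0.55]] @ diag([0.24715466866104563, 0.0038170353743123757]) @ [[-0.82, 0.49, 0.29], [0.53, 0.84, 0.07]]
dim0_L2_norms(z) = [0.2, 0.12, 0.07]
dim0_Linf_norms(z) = [0.17, 0.1, 0.06]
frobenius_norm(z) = 0.25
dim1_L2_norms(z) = [0.14, 0.21]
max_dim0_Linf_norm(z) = 0.17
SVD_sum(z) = [[0.11, -0.07, -0.04], [0.17, -0.10, -0.06]] + [[-0.00, -0.00, -0.0],[0.0, 0.0, 0.0]]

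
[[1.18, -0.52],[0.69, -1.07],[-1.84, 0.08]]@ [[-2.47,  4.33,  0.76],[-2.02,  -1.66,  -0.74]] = [[-1.86, 5.97, 1.28],[0.46, 4.76, 1.32],[4.38, -8.10, -1.46]]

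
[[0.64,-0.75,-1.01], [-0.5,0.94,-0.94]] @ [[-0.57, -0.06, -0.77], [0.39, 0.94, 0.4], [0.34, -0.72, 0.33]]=[[-1.00, -0.02, -1.13], [0.33, 1.59, 0.45]]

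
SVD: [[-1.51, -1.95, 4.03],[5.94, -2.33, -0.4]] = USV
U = [[-0.28, 0.96], [0.96, 0.28]]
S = [6.53, 4.53]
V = [[0.94,-0.26,-0.23], [0.05,-0.56,0.83]]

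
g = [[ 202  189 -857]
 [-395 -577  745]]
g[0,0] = 202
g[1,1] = -577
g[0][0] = 202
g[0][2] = -857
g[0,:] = [202, 189, -857]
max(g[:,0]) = 202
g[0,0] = 202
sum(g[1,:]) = -227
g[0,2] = -857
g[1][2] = 745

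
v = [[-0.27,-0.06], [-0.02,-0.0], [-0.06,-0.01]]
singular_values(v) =[0.28, 0.01]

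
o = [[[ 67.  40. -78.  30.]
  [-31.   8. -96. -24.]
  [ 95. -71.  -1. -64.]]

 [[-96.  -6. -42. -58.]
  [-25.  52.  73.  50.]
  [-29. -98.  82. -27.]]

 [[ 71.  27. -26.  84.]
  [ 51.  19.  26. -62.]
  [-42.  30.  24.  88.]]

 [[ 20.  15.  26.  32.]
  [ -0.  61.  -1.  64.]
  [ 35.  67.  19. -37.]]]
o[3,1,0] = -0.0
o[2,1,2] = 26.0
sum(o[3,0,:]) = 93.0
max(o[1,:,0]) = -25.0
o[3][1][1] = 61.0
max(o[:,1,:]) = 73.0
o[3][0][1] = 15.0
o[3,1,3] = 64.0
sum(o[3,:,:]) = 301.0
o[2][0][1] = 27.0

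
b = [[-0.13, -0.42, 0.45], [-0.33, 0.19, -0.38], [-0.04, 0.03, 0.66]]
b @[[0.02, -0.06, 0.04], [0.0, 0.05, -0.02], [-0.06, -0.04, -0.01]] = [[-0.03, -0.03, -0.0], [0.02, 0.04, -0.01], [-0.04, -0.02, -0.01]]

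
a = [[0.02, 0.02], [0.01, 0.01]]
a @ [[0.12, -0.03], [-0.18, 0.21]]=[[-0.00,  0.0], [-0.00,  0.00]]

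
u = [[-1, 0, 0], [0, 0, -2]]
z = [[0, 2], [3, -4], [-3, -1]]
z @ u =[[0, 0, -4], [-3, 0, 8], [3, 0, 2]]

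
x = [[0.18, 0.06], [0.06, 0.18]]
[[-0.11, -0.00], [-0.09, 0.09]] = x @ [[-0.50, -0.20], [-0.32, 0.58]]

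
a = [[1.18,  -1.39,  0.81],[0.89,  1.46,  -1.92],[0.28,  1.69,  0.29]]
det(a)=6.322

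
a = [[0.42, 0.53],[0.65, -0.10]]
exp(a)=[[1.75, 0.67], [0.82, 1.1]]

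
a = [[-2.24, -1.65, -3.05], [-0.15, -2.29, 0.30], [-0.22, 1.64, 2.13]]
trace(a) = -2.40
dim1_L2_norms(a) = [4.13, 2.31, 2.7]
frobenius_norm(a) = 5.45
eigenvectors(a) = [[0.56, -0.87, -0.9], [-0.07, 0.45, -0.43], [-0.82, -0.22, 0.11]]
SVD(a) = [[-0.83, -0.38, -0.4], [-0.24, 0.90, -0.36], [0.50, -0.21, -0.84]] @ diag([4.815939783501101, 2.171352914011422, 1.3289283368584985]) @ [[0.37, 0.57, 0.73], [0.35, -0.82, 0.46], [0.86, 0.09, -0.50]]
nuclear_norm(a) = 8.32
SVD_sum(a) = [[-1.49,-2.28,-2.94], [-0.42,-0.65,-0.83], [0.9,1.37,1.77]] + [[-0.29, 0.68, -0.38],[0.69, -1.60, 0.89],[-0.16, 0.37, -0.20]] + [[-0.46, -0.05, 0.27], [-0.41, -0.04, 0.24], [-0.96, -0.10, 0.56]]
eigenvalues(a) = [2.42, -2.15, -2.67]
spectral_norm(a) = 4.82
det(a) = 13.90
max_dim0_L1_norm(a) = 5.58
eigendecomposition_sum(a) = [[0.09,-0.57,-1.55],[-0.01,0.07,0.19],[-0.13,0.83,2.26]] + [[-0.98, 1.83, -0.83], [0.51, -0.95, 0.43], [-0.25, 0.46, -0.21]] + [[-1.35, -2.91, -0.67], [-0.65, -1.41, -0.33], [0.16, 0.35, 0.08]]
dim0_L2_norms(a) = [2.26, 3.26, 3.73]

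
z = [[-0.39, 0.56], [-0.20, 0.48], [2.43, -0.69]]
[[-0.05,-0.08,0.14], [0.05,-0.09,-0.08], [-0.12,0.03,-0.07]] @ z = [[0.38, -0.16], [-0.2, 0.04], [-0.13, -0.0]]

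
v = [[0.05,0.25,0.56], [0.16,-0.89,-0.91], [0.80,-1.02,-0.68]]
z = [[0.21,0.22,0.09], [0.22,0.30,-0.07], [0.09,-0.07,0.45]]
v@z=[[0.12,  0.05,  0.24], [-0.24,  -0.17,  -0.33], [-0.12,  -0.08,  -0.16]]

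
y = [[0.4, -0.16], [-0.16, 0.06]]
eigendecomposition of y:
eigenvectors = [[0.93,0.37],[-0.37,0.93]]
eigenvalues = [0.46, -0.0]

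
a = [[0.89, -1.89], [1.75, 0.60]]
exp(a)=[[-0.34, -2.13], [1.97, -0.67]]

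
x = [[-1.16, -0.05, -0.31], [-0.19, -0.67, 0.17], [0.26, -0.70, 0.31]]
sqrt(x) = [[(-0.02+1.15j), 0.04-0.18j, (-0.04+0.38j)], [0.02+0.02j, (-0.05+1.03j), (0.05-0.33j)], [0.06-0.43j, (-0.15+1.17j), (0.15-0.51j)]]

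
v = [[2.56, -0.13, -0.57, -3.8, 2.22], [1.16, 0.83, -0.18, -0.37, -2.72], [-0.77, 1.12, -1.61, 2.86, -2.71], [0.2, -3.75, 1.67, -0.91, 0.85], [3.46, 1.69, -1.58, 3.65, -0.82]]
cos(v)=[[-1.12, 0.05, -0.37, -1.79, 0.65], [1.97, -3.87, 2.99, -0.53, -1.68], [2.58, -3.5, 2.77, -0.42, -2.08], [0.53, -1.51, 0.96, -2.65, 0.05], [2.7, -0.36, 1.71, 0.63, -2.95]]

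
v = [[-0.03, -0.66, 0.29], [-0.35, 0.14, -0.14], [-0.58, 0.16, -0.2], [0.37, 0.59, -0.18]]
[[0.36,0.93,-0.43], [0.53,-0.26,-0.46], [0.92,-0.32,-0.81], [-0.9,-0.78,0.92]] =v @ [[-2.18, 0.51, 1.24],[0.49, -2.12, 1.22],[2.12, -1.55, 1.41]]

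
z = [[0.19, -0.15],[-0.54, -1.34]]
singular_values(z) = [1.45, 0.23]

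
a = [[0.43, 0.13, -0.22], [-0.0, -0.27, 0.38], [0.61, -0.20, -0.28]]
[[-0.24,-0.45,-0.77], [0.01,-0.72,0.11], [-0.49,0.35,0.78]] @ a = [[-0.57, 0.24, 0.1],  [0.07, 0.17, -0.31],  [0.27, -0.31, 0.02]]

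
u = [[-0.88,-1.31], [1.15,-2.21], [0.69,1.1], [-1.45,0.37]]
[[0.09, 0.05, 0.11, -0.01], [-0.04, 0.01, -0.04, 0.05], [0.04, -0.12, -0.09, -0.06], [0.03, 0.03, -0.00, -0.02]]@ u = [[0.07, -0.11], [-0.05, 0.0], [-0.15, 0.09], [0.04, -0.11]]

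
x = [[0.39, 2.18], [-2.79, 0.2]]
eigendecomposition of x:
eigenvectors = [[(-0.03-0.66j), (-0.03+0.66j)], [0.75+0.00j, 0.75-0.00j]]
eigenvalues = [(0.3+2.46j), (0.3-2.46j)]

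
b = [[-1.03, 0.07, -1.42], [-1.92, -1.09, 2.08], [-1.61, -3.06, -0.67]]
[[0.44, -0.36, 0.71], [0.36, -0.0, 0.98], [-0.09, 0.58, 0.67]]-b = [[1.47,-0.43,2.13],[2.28,1.09,-1.10],[1.52,3.64,1.34]]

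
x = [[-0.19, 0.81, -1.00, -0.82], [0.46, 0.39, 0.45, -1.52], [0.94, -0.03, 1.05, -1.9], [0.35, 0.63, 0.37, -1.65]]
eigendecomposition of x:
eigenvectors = [[0.67+0.00j, 0.67-0.00j, 0.76+0.00j, (0.77+0j)], [-0.02-0.31j, (-0.02+0.31j), 0.54+0.00j, (0.37+0j)], [(-0.17-0.61j), (-0.17+0.61j), (-0.01+0j), 0.16+0.00j], [(-0.02-0.24j), (-0.02+0.24j), (0.36+0j), (0.5+0j)]]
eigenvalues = [(0.07+0.82j), (0.07-0.82j), (0.01+0j), (-0.54+0j)]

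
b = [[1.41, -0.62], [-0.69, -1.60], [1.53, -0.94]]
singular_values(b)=[2.37, 1.74]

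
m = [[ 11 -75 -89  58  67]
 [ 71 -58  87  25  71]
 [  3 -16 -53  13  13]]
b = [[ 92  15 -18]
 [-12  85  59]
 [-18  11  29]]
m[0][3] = 58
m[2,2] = -53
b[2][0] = -18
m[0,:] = [11, -75, -89, 58, 67]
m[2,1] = -16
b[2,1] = 11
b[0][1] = 15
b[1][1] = 85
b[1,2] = 59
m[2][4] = 13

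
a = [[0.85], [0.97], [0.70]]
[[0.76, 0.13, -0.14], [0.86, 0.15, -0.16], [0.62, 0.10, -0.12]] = a@ [[0.89, 0.15, -0.17]]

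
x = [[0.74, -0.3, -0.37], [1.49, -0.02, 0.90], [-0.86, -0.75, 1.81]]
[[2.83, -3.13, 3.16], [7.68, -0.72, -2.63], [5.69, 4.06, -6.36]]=x@[[3.38, -1.92, 0.84], [-4.61, 2.68, -3.06], [2.84, 2.44, -4.38]]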